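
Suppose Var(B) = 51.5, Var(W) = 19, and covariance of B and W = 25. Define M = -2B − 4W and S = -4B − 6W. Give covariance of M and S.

covariance of M and S = 1568

By bilinearity, covariance of M and S = ac·Var(B) + bd·Var(W) + (ad+bc)·covariance of B and W, with a=-2, b=-4, c=-4, d=-6.
ac·Var(B) = (-2)·(-4)·51.5 = 412
bd·Var(W) = (-4)·(-6)·19 = 456
(ad+bc)·covariance of B and W = (28)·25 = 700
covariance of M and S = 412 + 456 + 700 = 1568.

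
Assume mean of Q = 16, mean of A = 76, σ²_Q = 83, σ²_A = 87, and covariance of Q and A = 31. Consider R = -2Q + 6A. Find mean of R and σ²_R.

mean of R = 424, σ²_R = 2720

mean of R = (-2)·mean of Q + 6·mean of A = (-2)·16 + 6·76 = 424.
σ²_R = a²·σ²_Q + b²·σ²_A + 2ab·covariance of Q and A with a = -2, b = 6.
= (-2)²·83 + 6²·87 + 2·(-2)·6·31
= 332 + 3132 + (-744) = 2720.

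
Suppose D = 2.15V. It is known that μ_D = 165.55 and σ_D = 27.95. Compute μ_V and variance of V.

μ_V = 77, variance of V = 169

From D = 2.15V: μ_D = a·μ_V + b, so μ_V = (μ_D − b)/a = (165.55 − 0)/2.15 = 77.
variance of D = 27.95² = 781.2025.
variance of D = a²·variance of V, so variance of V = 781.2025/2.15² = 169.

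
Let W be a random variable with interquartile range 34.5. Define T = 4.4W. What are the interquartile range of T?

Under T = aW + b, IQR(T) = |a|·IQR(W) = |4.4|·34.5 = 151.8 (shifts cancel; spread scales by |a|).

IQR(T) = 151.8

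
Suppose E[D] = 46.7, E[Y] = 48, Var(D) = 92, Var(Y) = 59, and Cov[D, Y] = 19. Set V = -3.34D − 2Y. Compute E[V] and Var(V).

E[V] = (-3.34)·E[D] + (-2)·E[Y] = (-3.34)·46.7 + (-2)·48 = -251.978.
Var(V) = a²·Var(D) + b²·Var(Y) + 2ab·Cov[D, Y] with a = -3.34, b = -2.
= (-3.34)²·92 + (-2)²·59 + 2·(-3.34)·(-2)·19
= 1026.3152 + 236 + 253.84 = 1516.1552.

E[V] = -251.978, Var(V) = 1516.1552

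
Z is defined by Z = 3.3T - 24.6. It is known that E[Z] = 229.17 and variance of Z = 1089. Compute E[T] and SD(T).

From Z = 3.3T - 24.6: E[Z] = a·E[T] + b, so E[T] = (E[Z] − b)/a = (229.17 − (-24.6))/3.3 = 76.9.
SD(Z) = √1089 = 33.
SD(Z) = |a|·SD(T), so SD(T) = 33/|3.3| = 10.

E[T] = 76.9, SD(T) = 10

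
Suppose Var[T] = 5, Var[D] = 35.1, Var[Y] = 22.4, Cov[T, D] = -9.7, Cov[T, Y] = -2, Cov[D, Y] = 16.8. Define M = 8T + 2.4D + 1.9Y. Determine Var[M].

Var[M] = 322.976

Var[M] = a²·Var[T] + b²·Var[D] + c²·Var[Y] + 2ab·Cov[T, D] + 2ac·Cov[T, Y] + 2bc·Cov[D, Y], with a = 8, b = 2.4, c = 1.9.
= 320 + 202.176 + 80.864 + (-372.48) + (-60.8) + 153.216
= 322.976.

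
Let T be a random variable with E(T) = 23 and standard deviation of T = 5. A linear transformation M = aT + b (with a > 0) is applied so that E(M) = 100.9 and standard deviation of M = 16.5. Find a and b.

standard deviation of M = a·standard deviation of T (a > 0), so a = 16.5/5 = 3.3.
E(M) = a·E(T) + b, so b = 100.9 − 3.3·23 = 25.

a = 3.3, b = 25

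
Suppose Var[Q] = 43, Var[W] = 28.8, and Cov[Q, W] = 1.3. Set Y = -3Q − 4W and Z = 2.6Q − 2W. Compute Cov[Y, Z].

Cov[Y, Z] = -110.72

By bilinearity, Cov[Y, Z] = ac·Var[Q] + bd·Var[W] + (ad+bc)·Cov[Q, W], with a=-3, b=-4, c=2.6, d=-2.
ac·Var[Q] = (-3)·2.6·43 = -335.4
bd·Var[W] = (-4)·(-2)·28.8 = 230.4
(ad+bc)·Cov[Q, W] = (-4.4)·1.3 = -5.72
Cov[Y, Z] = -335.4 + 230.4 + (-5.72) = -110.72.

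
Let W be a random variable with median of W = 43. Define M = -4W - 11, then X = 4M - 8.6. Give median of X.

median of M = (-4)·43 + (-11) = -183.
median of X = 4·(-183) + (-8.6) = -740.6.

median of X = -740.6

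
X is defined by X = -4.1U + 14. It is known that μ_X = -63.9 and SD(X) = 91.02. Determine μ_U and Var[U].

From X = -4.1U + 14: μ_X = a·μ_U + b, so μ_U = (μ_X − b)/a = (-63.9 − 14)/(-4.1) = 19.
Var[X] = 91.02² = 8284.6404.
Var[X] = a²·Var[U], so Var[U] = 8284.6404/(-4.1)² = 492.84.

μ_U = 19, Var[U] = 492.84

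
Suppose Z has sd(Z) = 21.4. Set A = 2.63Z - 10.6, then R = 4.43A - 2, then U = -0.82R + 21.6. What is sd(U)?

sd(A) = |2.63|·21.4 = 56.282.
sd(R) = |4.43|·56.282 = 249.32926.
sd(U) = |-0.82|·249.32926 = 204.4499932.

sd(U) = 204.4499932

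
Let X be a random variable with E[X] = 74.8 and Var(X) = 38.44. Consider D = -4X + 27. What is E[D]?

D = -4X + 27 is linear with a = -4, b = 27.
E[D] = a·E[X] + b = (-4)·74.8 + 27 = -272.2.

E[D] = -272.2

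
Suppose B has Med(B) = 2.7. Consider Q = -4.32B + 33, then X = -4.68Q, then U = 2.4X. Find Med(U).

Med(Q) = (-4.32)·2.7 + 33 = 21.336.
Med(X) = (-4.68)·21.336 = -99.85248.
Med(U) = 2.4·(-99.85248) = -239.645952.

Med(U) = -239.645952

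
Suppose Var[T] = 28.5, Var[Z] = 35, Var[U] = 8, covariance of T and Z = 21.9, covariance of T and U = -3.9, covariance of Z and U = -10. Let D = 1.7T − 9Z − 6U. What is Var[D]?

Var[D] = a²·Var[T] + b²·Var[Z] + c²·Var[U] + 2ab·covariance of T and Z + 2ac·covariance of T and U + 2bc·covariance of Z and U, with a = 1.7, b = -9, c = -6.
= 82.365 + 2835 + 288 + (-670.14) + 79.56 + (-1080)
= 1534.785.

Var[D] = 1534.785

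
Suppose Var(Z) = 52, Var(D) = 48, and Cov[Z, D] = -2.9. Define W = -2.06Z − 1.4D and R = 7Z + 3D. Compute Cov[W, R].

By bilinearity, Cov[W, R] = ac·Var(Z) + bd·Var(D) + (ad+bc)·Cov[Z, D], with a=-2.06, b=-1.4, c=7, d=3.
ac·Var(Z) = (-2.06)·7·52 = -749.84
bd·Var(D) = (-1.4)·3·48 = -201.6
(ad+bc)·Cov[Z, D] = (-15.98)·(-2.9) = 46.342
Cov[W, R] = -749.84 + (-201.6) + 46.342 = -905.098.

Cov[W, R] = -905.098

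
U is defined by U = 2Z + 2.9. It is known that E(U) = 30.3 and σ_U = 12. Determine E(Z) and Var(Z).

E(Z) = 13.7, Var(Z) = 36

From U = 2Z + 2.9: E(U) = a·E(Z) + b, so E(Z) = (E(U) − b)/a = (30.3 − 2.9)/2 = 13.7.
Var(U) = 12² = 144.
Var(U) = a²·Var(Z), so Var(Z) = 144/2² = 36.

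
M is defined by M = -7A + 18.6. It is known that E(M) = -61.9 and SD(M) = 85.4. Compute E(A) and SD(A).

From M = -7A + 18.6: E(M) = a·E(A) + b, so E(A) = (E(M) − b)/a = (-61.9 − 18.6)/(-7) = 11.5.
SD(M) = |a|·SD(A), so SD(A) = 85.4/|-7| = 12.2.

E(A) = 11.5, SD(A) = 12.2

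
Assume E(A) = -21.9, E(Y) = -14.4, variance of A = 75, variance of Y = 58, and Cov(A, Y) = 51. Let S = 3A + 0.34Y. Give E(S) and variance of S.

E(S) = -70.596, variance of S = 785.7448

E(S) = 3·E(A) + 0.34·E(Y) = 3·(-21.9) + 0.34·(-14.4) = -70.596.
variance of S = a²·variance of A + b²·variance of Y + 2ab·Cov(A, Y) with a = 3, b = 0.34.
= 3²·75 + 0.34²·58 + 2·3·0.34·51
= 675 + 6.7048 + 104.04 = 785.7448.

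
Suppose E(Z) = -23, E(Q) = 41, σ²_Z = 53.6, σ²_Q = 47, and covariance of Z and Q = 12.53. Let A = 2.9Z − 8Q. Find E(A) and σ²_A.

E(A) = 2.9·E(Z) + (-8)·E(Q) = 2.9·(-23) + (-8)·41 = -394.7.
σ²_A = a²·σ²_Z + b²·σ²_Q + 2ab·covariance of Z and Q with a = 2.9, b = -8.
= 2.9²·53.6 + (-8)²·47 + 2·2.9·(-8)·12.53
= 450.776 + 3008 + (-581.392) = 2877.384.

E(A) = -394.7, σ²_A = 2877.384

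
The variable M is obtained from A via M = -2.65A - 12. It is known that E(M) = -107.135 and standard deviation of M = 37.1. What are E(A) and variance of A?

From M = -2.65A - 12: E(M) = a·E(A) + b, so E(A) = (E(M) − b)/a = (-107.135 − (-12))/(-2.65) = 35.9.
variance of M = 37.1² = 1376.41.
variance of M = a²·variance of A, so variance of A = 1376.41/(-2.65)² = 196.

E(A) = 35.9, variance of A = 196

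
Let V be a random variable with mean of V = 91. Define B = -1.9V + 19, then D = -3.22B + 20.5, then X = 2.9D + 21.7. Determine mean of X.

mean of X = 1518.2682

mean of B = (-1.9)·91 + 19 = -153.9.
mean of D = (-3.22)·(-153.9) + 20.5 = 516.058.
mean of X = 2.9·516.058 + 21.7 = 1518.2682.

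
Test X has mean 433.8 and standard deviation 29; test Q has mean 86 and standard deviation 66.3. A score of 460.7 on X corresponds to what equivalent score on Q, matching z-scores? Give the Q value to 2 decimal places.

z = (460.7 − 433.8)/29 ≈ 0.9276.
Q = 86 + z·66.3 = 86 + (460.7 − 433.8)·66.3/29 ≈ 147.50.

Q = 147.50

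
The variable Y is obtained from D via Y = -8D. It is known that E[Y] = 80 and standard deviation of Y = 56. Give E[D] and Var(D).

E[D] = -10, Var(D) = 49

From Y = -8D: E[Y] = a·E[D] + b, so E[D] = (E[Y] − b)/a = (80 − 0)/(-8) = -10.
Var(Y) = 56² = 3136.
Var(Y) = a²·Var(D), so Var(D) = 3136/(-8)² = 49.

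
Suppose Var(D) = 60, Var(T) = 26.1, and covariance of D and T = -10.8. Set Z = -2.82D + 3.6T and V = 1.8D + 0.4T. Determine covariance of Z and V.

covariance of Z and V = -324.7776

By bilinearity, covariance of Z and V = ac·Var(D) + bd·Var(T) + (ad+bc)·covariance of D and T, with a=-2.82, b=3.6, c=1.8, d=0.4.
ac·Var(D) = (-2.82)·1.8·60 = -304.56
bd·Var(T) = 3.6·0.4·26.1 = 37.584
(ad+bc)·covariance of D and T = (5.352)·(-10.8) = -57.8016
covariance of Z and V = -304.56 + 37.584 + (-57.8016) = -324.7776.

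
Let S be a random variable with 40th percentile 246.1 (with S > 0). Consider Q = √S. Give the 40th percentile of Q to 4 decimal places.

40th percentile of Q = 15.6876

√S is increasing, so P_{40}(Q) = g(P_{40}(S)) ≈ 15.6876.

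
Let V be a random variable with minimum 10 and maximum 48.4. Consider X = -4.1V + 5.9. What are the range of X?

Range(X) = 157.44

Range of V = 48.4 − 10 = 38.4.
Range(X) = |a|·Range(V) = |-4.1|·38.4 = 157.44.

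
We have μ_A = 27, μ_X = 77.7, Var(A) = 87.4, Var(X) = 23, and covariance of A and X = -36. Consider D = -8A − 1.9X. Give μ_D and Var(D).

μ_D = -363.63, Var(D) = 4582.23

μ_D = (-8)·μ_A + (-1.9)·μ_X = (-8)·27 + (-1.9)·77.7 = -363.63.
Var(D) = a²·Var(A) + b²·Var(X) + 2ab·covariance of A and X with a = -8, b = -1.9.
= (-8)²·87.4 + (-1.9)²·23 + 2·(-8)·(-1.9)·(-36)
= 5593.6 + 83.03 + (-1094.4) = 4582.23.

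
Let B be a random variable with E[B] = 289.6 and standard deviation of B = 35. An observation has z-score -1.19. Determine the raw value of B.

B = E[B] + z·standard deviation of B = 289.6 + (-1.19)·35 = 247.95.

B = 247.95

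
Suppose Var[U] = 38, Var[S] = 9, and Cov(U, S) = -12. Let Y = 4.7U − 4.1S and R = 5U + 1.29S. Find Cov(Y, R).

By bilinearity, Cov(Y, R) = ac·Var[U] + bd·Var[S] + (ad+bc)·Cov(U, S), with a=4.7, b=-4.1, c=5, d=1.29.
ac·Var[U] = 4.7·5·38 = 893
bd·Var[S] = (-4.1)·1.29·9 = -47.601
(ad+bc)·Cov(U, S) = (-14.437)·(-12) = 173.244
Cov(Y, R) = 893 + (-47.601) + 173.244 = 1018.643.

Cov(Y, R) = 1018.643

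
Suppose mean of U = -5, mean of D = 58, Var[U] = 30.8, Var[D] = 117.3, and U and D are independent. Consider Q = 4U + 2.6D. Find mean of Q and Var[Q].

mean of Q = 4·mean of U + 2.6·mean of D = 4·(-5) + 2.6·58 = 130.8.
Var[Q] = a²·Var[U] + b²·Var[D] + 2ab·Cov(U, D) with a = 4, b = 2.6.
Independence gives Cov(U, D) = 0.
= 4²·30.8 + 2.6²·117.3 + 2·4·2.6·0
= 492.8 + 792.948 + 0 = 1285.748.

mean of Q = 130.8, Var[Q] = 1285.748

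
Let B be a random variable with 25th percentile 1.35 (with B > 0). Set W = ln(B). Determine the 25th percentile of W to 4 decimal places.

ln(B) is increasing, so P_{25}(W) = g(P_{25}(B)) ≈ 0.3001.

25th percentile of W = 0.3001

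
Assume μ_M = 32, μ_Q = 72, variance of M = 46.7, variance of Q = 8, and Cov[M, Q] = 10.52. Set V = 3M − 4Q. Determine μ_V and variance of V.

μ_V = 3·μ_M + (-4)·μ_Q = 3·32 + (-4)·72 = -192.
variance of V = a²·variance of M + b²·variance of Q + 2ab·Cov[M, Q] with a = 3, b = -4.
= 3²·46.7 + (-4)²·8 + 2·3·(-4)·10.52
= 420.3 + 128 + (-252.48) = 295.82.

μ_V = -192, variance of V = 295.82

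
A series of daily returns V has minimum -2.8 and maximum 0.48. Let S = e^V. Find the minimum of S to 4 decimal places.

min(S) = 0.0608

e^V is increasing on this domain, so min(S) comes from min(V) = -2.8: min(S) = exp(-2.8) ≈ 0.0608.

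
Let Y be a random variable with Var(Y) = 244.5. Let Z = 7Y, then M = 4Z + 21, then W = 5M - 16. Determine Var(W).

Var(Z) = 7²·244.5 = 11980.5.
Var(M) = 4²·11980.5 = 191688.
Var(W) = 5²·191688 = 4792200.

Var(W) = 4792200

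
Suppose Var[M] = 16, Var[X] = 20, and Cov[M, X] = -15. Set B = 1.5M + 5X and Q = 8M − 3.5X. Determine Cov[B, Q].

By bilinearity, Cov[B, Q] = ac·Var[M] + bd·Var[X] + (ad+bc)·Cov[M, X], with a=1.5, b=5, c=8, d=-3.5.
ac·Var[M] = 1.5·8·16 = 192
bd·Var[X] = 5·(-3.5)·20 = -350
(ad+bc)·Cov[M, X] = (34.75)·(-15) = -521.25
Cov[B, Q] = 192 + (-350) + (-521.25) = -679.25.

Cov[B, Q] = -679.25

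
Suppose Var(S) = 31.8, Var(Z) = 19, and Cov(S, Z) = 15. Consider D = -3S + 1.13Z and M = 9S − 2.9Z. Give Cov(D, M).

By bilinearity, Cov(D, M) = ac·Var(S) + bd·Var(Z) + (ad+bc)·Cov(S, Z), with a=-3, b=1.13, c=9, d=-2.9.
ac·Var(S) = (-3)·9·31.8 = -858.6
bd·Var(Z) = 1.13·(-2.9)·19 = -62.263
(ad+bc)·Cov(S, Z) = (18.87)·15 = 283.05
Cov(D, M) = -858.6 + (-62.263) + 283.05 = -637.813.

Cov(D, M) = -637.813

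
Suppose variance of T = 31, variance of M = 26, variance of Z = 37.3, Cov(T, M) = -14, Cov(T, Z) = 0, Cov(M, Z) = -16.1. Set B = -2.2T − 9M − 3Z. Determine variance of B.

variance of B = a²·variance of T + b²·variance of M + c²·variance of Z + 2ab·Cov(T, M) + 2ac·Cov(T, Z) + 2bc·Cov(M, Z), with a = -2.2, b = -9, c = -3.
= 150.04 + 2106 + 335.7 + (-554.4) + 0 + (-869.4)
= 1167.94.

variance of B = 1167.94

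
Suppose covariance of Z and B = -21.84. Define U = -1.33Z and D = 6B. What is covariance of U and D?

covariance of U and D = 174.2832

covariance of U and D = a·c·covariance of Z and B = (-1.33)·6·(-21.84) = 174.2832. Additive constants drop out.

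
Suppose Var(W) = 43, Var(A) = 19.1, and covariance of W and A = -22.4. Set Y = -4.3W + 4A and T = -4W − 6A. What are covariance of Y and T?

By bilinearity, covariance of Y and T = ac·Var(W) + bd·Var(A) + (ad+bc)·covariance of W and A, with a=-4.3, b=4, c=-4, d=-6.
ac·Var(W) = (-4.3)·(-4)·43 = 739.6
bd·Var(A) = 4·(-6)·19.1 = -458.4
(ad+bc)·covariance of W and A = (9.8)·(-22.4) = -219.52
covariance of Y and T = 739.6 + (-458.4) + (-219.52) = 61.68.

covariance of Y and T = 61.68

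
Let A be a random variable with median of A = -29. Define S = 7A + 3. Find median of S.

median of S = -200

A linear map preserves order up to sign, so median of S = a·median of A + b = 7·(-29) + 3 = -200.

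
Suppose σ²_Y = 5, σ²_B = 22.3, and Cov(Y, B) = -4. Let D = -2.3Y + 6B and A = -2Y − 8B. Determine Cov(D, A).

Cov(D, A) = -1073

By bilinearity, Cov(D, A) = ac·σ²_Y + bd·σ²_B + (ad+bc)·Cov(Y, B), with a=-2.3, b=6, c=-2, d=-8.
ac·σ²_Y = (-2.3)·(-2)·5 = 23
bd·σ²_B = 6·(-8)·22.3 = -1070.4
(ad+bc)·Cov(Y, B) = (6.4)·(-4) = -25.6
Cov(D, A) = 23 + (-1070.4) + (-25.6) = -1073.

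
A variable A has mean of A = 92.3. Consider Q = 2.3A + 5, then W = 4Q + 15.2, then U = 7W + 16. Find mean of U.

mean of Q = 2.3·92.3 + 5 = 217.29.
mean of W = 4·217.29 + 15.2 = 884.36.
mean of U = 7·884.36 + 16 = 6206.52.

mean of U = 6206.52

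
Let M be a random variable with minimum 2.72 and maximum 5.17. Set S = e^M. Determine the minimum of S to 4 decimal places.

e^M is increasing on this domain, so min(S) comes from min(M) = 2.72: min(S) = exp(2.72) ≈ 15.1803.

min(S) = 15.1803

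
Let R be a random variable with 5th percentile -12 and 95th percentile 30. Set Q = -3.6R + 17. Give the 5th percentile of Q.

Since a = -3.6 < 0 the transformation is decreasing, reversing order: the 5th percentile of Q corresponds to the 95th percentile of R.
So P_{5}(Q) = a·P_{95}(R) + b = (-3.6)·30 + 17 = -91.

5th percentile of Q = -91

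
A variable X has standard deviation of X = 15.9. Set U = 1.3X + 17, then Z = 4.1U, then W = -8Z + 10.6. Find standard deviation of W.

standard deviation of W = 677.976

standard deviation of U = |1.3|·15.9 = 20.67.
standard deviation of Z = |4.1|·20.67 = 84.747.
standard deviation of W = |-8|·84.747 = 677.976.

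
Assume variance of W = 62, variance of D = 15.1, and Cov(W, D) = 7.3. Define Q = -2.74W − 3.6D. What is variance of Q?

variance of Q = 805.1816

variance of Q = a²·variance of W + b²·variance of D + 2ab·Cov(W, D) with a = -2.74, b = -3.6.
= (-2.74)²·62 + (-3.6)²·15.1 + 2·(-2.74)·(-3.6)·7.3
= 465.4712 + 195.696 + 144.0144 = 805.1816.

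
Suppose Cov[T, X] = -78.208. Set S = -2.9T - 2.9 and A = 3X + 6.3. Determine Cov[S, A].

Cov[S, A] = 680.4096

Cov[S, A] = a·c·Cov[T, X] = (-2.9)·3·(-78.208) = 680.4096. Additive constants drop out.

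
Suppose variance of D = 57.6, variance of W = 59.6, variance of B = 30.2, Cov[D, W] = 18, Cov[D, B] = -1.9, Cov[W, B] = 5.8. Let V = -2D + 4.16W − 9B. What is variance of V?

variance of V = a²·variance of D + b²·variance of W + c²·variance of B + 2ab·Cov[D, W] + 2ac·Cov[D, B] + 2bc·Cov[W, B], with a = -2, b = 4.16, c = -9.
= 230.4 + 1031.41376 + 2446.2 + (-299.52) + (-68.4) + (-434.304)
= 2905.78976.

variance of V = 2905.78976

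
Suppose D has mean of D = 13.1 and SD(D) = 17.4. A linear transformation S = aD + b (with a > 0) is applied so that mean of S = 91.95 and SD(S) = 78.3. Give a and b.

a = 4.5, b = 33

SD(S) = a·SD(D) (a > 0), so a = 78.3/17.4 = 4.5.
mean of S = a·mean of D + b, so b = 91.95 − 4.5·13.1 = 33.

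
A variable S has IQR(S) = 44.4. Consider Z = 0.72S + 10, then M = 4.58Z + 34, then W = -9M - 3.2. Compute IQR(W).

IQR(W) = 1317.72096

IQR(Z) = |0.72|·44.4 = 31.968.
IQR(M) = |4.58|·31.968 = 146.41344.
IQR(W) = |-9|·146.41344 = 1317.72096.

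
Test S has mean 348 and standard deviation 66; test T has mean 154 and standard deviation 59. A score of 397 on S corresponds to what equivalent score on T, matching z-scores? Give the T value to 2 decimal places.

z = (397 − 348)/66 ≈ 0.7424.
T = 154 + z·59 = 154 + (397 − 348)·59/66 ≈ 197.80.

T = 197.80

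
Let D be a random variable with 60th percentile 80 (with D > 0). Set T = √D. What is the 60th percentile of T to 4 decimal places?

60th percentile of T = 8.9443

√D is increasing, so P_{60}(T) = g(P_{60}(D)) ≈ 8.9443.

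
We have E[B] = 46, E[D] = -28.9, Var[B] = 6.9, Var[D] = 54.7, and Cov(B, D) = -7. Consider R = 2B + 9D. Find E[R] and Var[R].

E[R] = -168.1, Var[R] = 4206.3

E[R] = 2·E[B] + 9·E[D] = 2·46 + 9·(-28.9) = -168.1.
Var[R] = a²·Var[B] + b²·Var[D] + 2ab·Cov(B, D) with a = 2, b = 9.
= 2²·6.9 + 9²·54.7 + 2·2·9·(-7)
= 27.6 + 4430.7 + (-252) = 4206.3.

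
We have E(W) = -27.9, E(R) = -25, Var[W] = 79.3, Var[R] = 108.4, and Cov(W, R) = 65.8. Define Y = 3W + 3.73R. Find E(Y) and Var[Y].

E(Y) = 3·E(W) + 3.73·E(R) = 3·(-27.9) + 3.73·(-25) = -176.95.
Var[Y] = a²·Var[W] + b²·Var[R] + 2ab·Cov(W, R) with a = 3, b = 3.73.
= 3²·79.3 + 3.73²·108.4 + 2·3·3.73·65.8
= 713.7 + 1508.15836 + 1472.604 = 3694.46236.

E(Y) = -176.95, Var[Y] = 3694.46236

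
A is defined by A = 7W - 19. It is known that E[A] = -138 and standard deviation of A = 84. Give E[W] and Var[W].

From A = 7W - 19: E[A] = a·E[W] + b, so E[W] = (E[A] − b)/a = (-138 − (-19))/7 = -17.
Var[A] = 84² = 7056.
Var[A] = a²·Var[W], so Var[W] = 7056/7² = 144.

E[W] = -17, Var[W] = 144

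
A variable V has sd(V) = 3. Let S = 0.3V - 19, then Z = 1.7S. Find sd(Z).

sd(S) = |0.3|·3 = 0.9.
sd(Z) = |1.7|·0.9 = 1.53.

sd(Z) = 1.53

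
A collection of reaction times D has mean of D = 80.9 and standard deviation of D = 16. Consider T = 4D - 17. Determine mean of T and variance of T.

mean of T = 306.6, variance of T = 4096

T = 4D - 17 is linear with a = 4, b = -17.
mean of T = a·mean of D + b = 4·80.9 + (-17) = 306.6.
variance of D = 16² = 256.
variance of T = a²·variance of D = 4²·256 = 4096 (the additive constant -17 does not affect variance).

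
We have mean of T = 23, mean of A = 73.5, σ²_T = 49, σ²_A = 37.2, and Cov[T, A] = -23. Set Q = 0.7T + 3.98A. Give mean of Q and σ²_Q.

mean of Q = 0.7·mean of T + 3.98·mean of A = 0.7·23 + 3.98·73.5 = 308.63.
σ²_Q = a²·σ²_T + b²·σ²_A + 2ab·Cov[T, A] with a = 0.7, b = 3.98.
= 0.7²·49 + 3.98²·37.2 + 2·0.7·3.98·(-23)
= 24.01 + 589.26288 + (-128.156) = 485.11688.

mean of Q = 308.63, σ²_Q = 485.11688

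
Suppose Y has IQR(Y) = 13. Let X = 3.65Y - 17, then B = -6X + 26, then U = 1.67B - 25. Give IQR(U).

IQR(U) = 475.449

IQR(X) = |3.65|·13 = 47.45.
IQR(B) = |-6|·47.45 = 284.7.
IQR(U) = |1.67|·284.7 = 475.449.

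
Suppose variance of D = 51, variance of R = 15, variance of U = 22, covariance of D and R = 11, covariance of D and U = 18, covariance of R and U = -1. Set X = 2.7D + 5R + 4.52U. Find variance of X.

variance of X = 1887.4028

variance of X = a²·variance of D + b²·variance of R + c²·variance of U + 2ab·covariance of D and R + 2ac·covariance of D and U + 2bc·covariance of R and U, with a = 2.7, b = 5, c = 4.52.
= 371.79 + 375 + 449.4688 + 297 + 439.344 + (-45.2)
= 1887.4028.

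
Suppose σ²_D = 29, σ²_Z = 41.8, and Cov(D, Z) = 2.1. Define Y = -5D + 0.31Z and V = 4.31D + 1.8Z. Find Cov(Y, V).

Cov(Y, V) = -617.71979

By bilinearity, Cov(Y, V) = ac·σ²_D + bd·σ²_Z + (ad+bc)·Cov(D, Z), with a=-5, b=0.31, c=4.31, d=1.8.
ac·σ²_D = (-5)·4.31·29 = -624.95
bd·σ²_Z = 0.31·1.8·41.8 = 23.3244
(ad+bc)·Cov(D, Z) = (-7.6639)·2.1 = -16.09419
Cov(Y, V) = -624.95 + 23.3244 + (-16.09419) = -617.71979.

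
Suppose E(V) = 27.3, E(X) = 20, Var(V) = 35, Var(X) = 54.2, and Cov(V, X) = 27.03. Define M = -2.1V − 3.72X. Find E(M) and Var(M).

E(M) = -131.73, Var(M) = 1326.708

E(M) = (-2.1)·E(V) + (-3.72)·E(X) = (-2.1)·27.3 + (-3.72)·20 = -131.73.
Var(M) = a²·Var(V) + b²·Var(X) + 2ab·Cov(V, X) with a = -2.1, b = -3.72.
= (-2.1)²·35 + (-3.72)²·54.2 + 2·(-2.1)·(-3.72)·27.03
= 154.35 + 750.04128 + 422.31672 = 1326.708.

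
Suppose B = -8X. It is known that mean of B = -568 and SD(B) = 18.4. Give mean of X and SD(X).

From B = -8X: mean of B = a·mean of X + b, so mean of X = (mean of B − b)/a = (-568 − 0)/(-8) = 71.
SD(B) = |a|·SD(X), so SD(X) = 18.4/|-8| = 2.3.

mean of X = 71, SD(X) = 2.3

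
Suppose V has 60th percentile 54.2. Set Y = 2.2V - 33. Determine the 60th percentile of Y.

Since a = 2.2 > 0 the transformation is increasing, so the 60th percentile of Y = a·(P_{60} of V) + b = 2.2·54.2 + (-33) = 86.24.

60th percentile of Y = 86.24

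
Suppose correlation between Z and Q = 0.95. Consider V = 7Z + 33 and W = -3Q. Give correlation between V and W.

Linear rescalings preserve |correlation|; the slopes 7 and -3 have opposite signs, so the correlation flips sign: correlation between V and W = −correlation between Z and Q = -0.95.

correlation between V and W = -0.95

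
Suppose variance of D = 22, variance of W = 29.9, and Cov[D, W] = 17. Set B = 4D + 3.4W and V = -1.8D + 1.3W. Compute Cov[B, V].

Cov[B, V] = -41.882

By bilinearity, Cov[B, V] = ac·variance of D + bd·variance of W + (ad+bc)·Cov[D, W], with a=4, b=3.4, c=-1.8, d=1.3.
ac·variance of D = 4·(-1.8)·22 = -158.4
bd·variance of W = 3.4·1.3·29.9 = 132.158
(ad+bc)·Cov[D, W] = (-0.92)·17 = -15.64
Cov[B, V] = -158.4 + 132.158 + (-15.64) = -41.882.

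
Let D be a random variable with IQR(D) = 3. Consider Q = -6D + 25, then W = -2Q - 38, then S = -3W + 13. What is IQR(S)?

IQR(S) = 108

IQR(Q) = |-6|·3 = 18.
IQR(W) = |-2|·18 = 36.
IQR(S) = |-3|·36 = 108.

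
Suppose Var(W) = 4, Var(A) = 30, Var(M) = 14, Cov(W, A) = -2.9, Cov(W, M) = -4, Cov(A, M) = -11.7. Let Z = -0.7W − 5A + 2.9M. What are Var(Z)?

Var(Z) = 1204.94

Var(Z) = a²·Var(W) + b²·Var(A) + c²·Var(M) + 2ab·Cov(W, A) + 2ac·Cov(W, M) + 2bc·Cov(A, M), with a = -0.7, b = -5, c = 2.9.
= 1.96 + 750 + 117.74 + (-20.3) + 16.24 + 339.3
= 1204.94.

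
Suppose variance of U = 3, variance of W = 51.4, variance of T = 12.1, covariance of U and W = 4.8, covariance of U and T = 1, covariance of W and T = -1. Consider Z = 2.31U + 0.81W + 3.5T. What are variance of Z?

variance of Z = 226.4194

variance of Z = a²·variance of U + b²·variance of W + c²·variance of T + 2ab·covariance of U and W + 2ac·covariance of U and T + 2bc·covariance of W and T, with a = 2.31, b = 0.81, c = 3.5.
= 16.0083 + 33.72354 + 148.225 + 17.96256 + 16.17 + (-5.67)
= 226.4194.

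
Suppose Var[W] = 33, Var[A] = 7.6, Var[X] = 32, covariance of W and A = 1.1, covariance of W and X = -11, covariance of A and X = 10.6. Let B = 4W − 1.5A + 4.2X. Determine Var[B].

Var[B] = a²·Var[W] + b²·Var[A] + c²·Var[X] + 2ab·covariance of W and A + 2ac·covariance of W and X + 2bc·covariance of A and X, with a = 4, b = -1.5, c = 4.2.
= 528 + 17.1 + 564.48 + (-13.2) + (-369.6) + (-133.56)
= 593.22.

Var[B] = 593.22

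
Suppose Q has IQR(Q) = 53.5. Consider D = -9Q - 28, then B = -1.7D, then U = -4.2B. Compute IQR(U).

IQR(U) = 3437.91

IQR(D) = |-9|·53.5 = 481.5.
IQR(B) = |-1.7|·481.5 = 818.55.
IQR(U) = |-4.2|·818.55 = 3437.91.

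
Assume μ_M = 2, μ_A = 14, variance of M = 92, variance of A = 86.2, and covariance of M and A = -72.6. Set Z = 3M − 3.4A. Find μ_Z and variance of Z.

μ_Z = -41.6, variance of Z = 3305.512

μ_Z = 3·μ_M + (-3.4)·μ_A = 3·2 + (-3.4)·14 = -41.6.
variance of Z = a²·variance of M + b²·variance of A + 2ab·covariance of M and A with a = 3, b = -3.4.
= 3²·92 + (-3.4)²·86.2 + 2·3·(-3.4)·(-72.6)
= 828 + 996.472 + 1481.04 = 3305.512.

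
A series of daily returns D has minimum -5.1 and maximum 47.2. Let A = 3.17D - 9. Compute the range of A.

Range(A) = 165.791

Range of D = 47.2 − (-5.1) = 52.3.
Range(A) = |a|·Range(D) = |3.17|·52.3 = 165.791.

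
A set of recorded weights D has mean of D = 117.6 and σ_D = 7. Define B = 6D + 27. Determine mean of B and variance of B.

B = 6D + 27 is linear with a = 6, b = 27.
mean of B = a·mean of D + b = 6·117.6 + 27 = 732.6.
variance of D = 7² = 49.
variance of B = a²·variance of D = 6²·49 = 1764 (the additive constant 27 does not affect variance).

mean of B = 732.6, variance of B = 1764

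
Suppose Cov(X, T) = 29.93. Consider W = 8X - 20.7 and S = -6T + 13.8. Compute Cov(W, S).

Cov(W, S) = -1436.64

Cov(W, S) = a·c·Cov(X, T) = 8·(-6)·29.93 = -1436.64. Additive constants drop out.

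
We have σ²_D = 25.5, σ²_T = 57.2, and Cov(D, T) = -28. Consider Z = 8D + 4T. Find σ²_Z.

σ²_Z = a²·σ²_D + b²·σ²_T + 2ab·Cov(D, T) with a = 8, b = 4.
= 8²·25.5 + 4²·57.2 + 2·8·4·(-28)
= 1632 + 915.2 + (-1792) = 755.2.

σ²_Z = 755.2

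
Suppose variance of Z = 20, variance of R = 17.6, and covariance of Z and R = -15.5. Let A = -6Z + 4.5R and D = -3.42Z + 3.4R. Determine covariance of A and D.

By bilinearity, covariance of A and D = ac·variance of Z + bd·variance of R + (ad+bc)·covariance of Z and R, with a=-6, b=4.5, c=-3.42, d=3.4.
ac·variance of Z = (-6)·(-3.42)·20 = 410.4
bd·variance of R = 4.5·3.4·17.6 = 269.28
(ad+bc)·covariance of Z and R = (-35.79)·(-15.5) = 554.745
covariance of A and D = 410.4 + 269.28 + 554.745 = 1234.425.

covariance of A and D = 1234.425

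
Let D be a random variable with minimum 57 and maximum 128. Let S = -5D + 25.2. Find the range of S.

Range of D = 128 − 57 = 71.
Range(S) = |a|·Range(D) = |-5|·71 = 355.

Range(S) = 355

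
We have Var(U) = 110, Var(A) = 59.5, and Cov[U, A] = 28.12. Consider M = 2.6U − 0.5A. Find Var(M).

Var(M) = 685.363

Var(M) = a²·Var(U) + b²·Var(A) + 2ab·Cov[U, A] with a = 2.6, b = -0.5.
= 2.6²·110 + (-0.5)²·59.5 + 2·2.6·(-0.5)·28.12
= 743.6 + 14.875 + (-73.112) = 685.363.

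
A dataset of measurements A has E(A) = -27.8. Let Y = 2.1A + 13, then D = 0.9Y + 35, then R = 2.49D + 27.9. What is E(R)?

E(R) = 13.35342

E(Y) = 2.1·(-27.8) + 13 = -45.38.
E(D) = 0.9·(-45.38) + 35 = -5.842.
E(R) = 2.49·(-5.842) + 27.9 = 13.35342.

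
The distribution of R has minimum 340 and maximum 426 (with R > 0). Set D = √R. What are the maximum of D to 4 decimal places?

√R is increasing on this domain, so max(D) comes from max(R) = 426: max(D) = √(426) ≈ 20.6398.

max(D) = 20.6398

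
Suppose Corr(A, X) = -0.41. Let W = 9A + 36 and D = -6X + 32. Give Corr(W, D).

Linear rescalings preserve |correlation|; the slopes 9 and -6 have opposite signs, so the correlation flips sign: Corr(W, D) = −Corr(A, X) = 0.41.

Corr(W, D) = 0.41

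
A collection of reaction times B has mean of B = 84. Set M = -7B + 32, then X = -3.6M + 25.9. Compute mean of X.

mean of M = (-7)·84 + 32 = -556.
mean of X = (-3.6)·(-556) + 25.9 = 2027.5.

mean of X = 2027.5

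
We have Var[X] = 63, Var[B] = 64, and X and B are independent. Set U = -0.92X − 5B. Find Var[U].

Var[U] = 1653.3232

Var[U] = a²·Var[X] + b²·Var[B] + 2ab·Cov[X, B] with a = -0.92, b = -5.
Independence gives Cov[X, B] = 0.
= (-0.92)²·63 + (-5)²·64 + 2·(-0.92)·(-5)·0
= 53.3232 + 1600 + 0 = 1653.3232.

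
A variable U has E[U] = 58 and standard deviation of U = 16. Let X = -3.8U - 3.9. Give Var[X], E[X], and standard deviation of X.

X = -3.8U - 3.9 is linear with a = -3.8, b = -3.9.
Var[U] = 16² = 256.
Var[X] = a²·Var[U] = (-3.8)²·256 = 3696.64 (the additive constant -3.9 does not affect variance).
E[X] = a·E[U] + b = (-3.8)·58 + (-3.9) = -224.3.
standard deviation of X = |a|·standard deviation of U = |-3.8|·16 = 60.8.

Var[X] = 3696.64, E[X] = -224.3, standard deviation of X = 60.8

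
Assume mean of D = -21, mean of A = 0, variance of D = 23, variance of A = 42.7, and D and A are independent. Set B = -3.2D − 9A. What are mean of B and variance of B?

mean of B = 67.2, variance of B = 3694.22

mean of B = (-3.2)·mean of D + (-9)·mean of A = (-3.2)·(-21) + (-9)·0 = 67.2.
variance of B = a²·variance of D + b²·variance of A + 2ab·covariance of D and A with a = -3.2, b = -9.
Independence gives covariance of D and A = 0.
= (-3.2)²·23 + (-9)²·42.7 + 2·(-3.2)·(-9)·0
= 235.52 + 3458.7 + 0 = 3694.22.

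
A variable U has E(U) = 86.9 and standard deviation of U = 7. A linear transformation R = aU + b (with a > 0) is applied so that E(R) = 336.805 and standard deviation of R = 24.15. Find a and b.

standard deviation of R = a·standard deviation of U (a > 0), so a = 24.15/7 = 3.45.
E(R) = a·E(U) + b, so b = 336.805 − 3.45·86.9 = 37.

a = 3.45, b = 37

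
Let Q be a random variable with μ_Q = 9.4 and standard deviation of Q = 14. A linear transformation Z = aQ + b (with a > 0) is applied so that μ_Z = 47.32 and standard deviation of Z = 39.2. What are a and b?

a = 2.8, b = 21

standard deviation of Z = a·standard deviation of Q (a > 0), so a = 39.2/14 = 2.8.
μ_Z = a·μ_Q + b, so b = 47.32 − 2.8·9.4 = 21.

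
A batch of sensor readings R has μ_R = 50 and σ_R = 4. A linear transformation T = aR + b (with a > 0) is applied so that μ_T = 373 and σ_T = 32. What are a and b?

σ_T = a·σ_R (a > 0), so a = 32/4 = 8.
μ_T = a·μ_R + b, so b = 373 − 8·50 = -27.

a = 8, b = -27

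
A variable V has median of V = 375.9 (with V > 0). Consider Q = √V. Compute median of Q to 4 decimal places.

median of Q = 19.3881

√V is monotone on this domain, so median of Q = √(375.9) ≈ 19.3881.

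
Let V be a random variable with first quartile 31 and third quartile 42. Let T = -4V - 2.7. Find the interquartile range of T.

IQR of V = Q3 − Q1 = 42 − 31 = 11.
Under T = aV + b, IQR(T) = |a|·IQR(V) = |-4|·11 = 44 (shifts cancel; spread scales by |a|).

IQR(T) = 44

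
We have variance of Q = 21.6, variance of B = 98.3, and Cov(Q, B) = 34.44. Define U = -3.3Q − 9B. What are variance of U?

variance of U = 10243.26

variance of U = a²·variance of Q + b²·variance of B + 2ab·Cov(Q, B) with a = -3.3, b = -9.
= (-3.3)²·21.6 + (-9)²·98.3 + 2·(-3.3)·(-9)·34.44
= 235.224 + 7962.3 + 2045.736 = 10243.26.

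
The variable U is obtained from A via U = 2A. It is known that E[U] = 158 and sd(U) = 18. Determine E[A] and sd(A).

E[A] = 79, sd(A) = 9

From U = 2A: E[U] = a·E[A] + b, so E[A] = (E[U] − b)/a = (158 − 0)/2 = 79.
sd(U) = |a|·sd(A), so sd(A) = 18/|2| = 9.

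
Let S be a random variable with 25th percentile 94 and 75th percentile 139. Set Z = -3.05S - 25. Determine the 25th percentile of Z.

Since a = -3.05 < 0 the transformation is decreasing, reversing order: the 25th percentile of Z corresponds to the 75th percentile of S.
So P_{25}(Z) = a·P_{75}(S) + b = (-3.05)·139 + (-25) = -448.95.

25th percentile of Z = -448.95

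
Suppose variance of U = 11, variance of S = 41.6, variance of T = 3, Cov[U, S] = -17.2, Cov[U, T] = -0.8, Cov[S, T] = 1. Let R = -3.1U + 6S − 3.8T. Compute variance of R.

variance of R = a²·variance of U + b²·variance of S + c²·variance of T + 2ab·Cov[U, S] + 2ac·Cov[U, T] + 2bc·Cov[S, T], with a = -3.1, b = 6, c = -3.8.
= 105.71 + 1497.6 + 43.32 + 639.84 + (-18.848) + (-45.6)
= 2222.022.

variance of R = 2222.022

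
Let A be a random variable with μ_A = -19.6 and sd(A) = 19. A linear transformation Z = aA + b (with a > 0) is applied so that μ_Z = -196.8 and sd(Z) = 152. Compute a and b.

sd(Z) = a·sd(A) (a > 0), so a = 152/19 = 8.
μ_Z = a·μ_A + b, so b = -196.8 − 8·(-19.6) = -40.

a = 8, b = -40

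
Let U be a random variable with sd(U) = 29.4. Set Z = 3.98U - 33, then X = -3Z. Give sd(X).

sd(Z) = |3.98|·29.4 = 117.012.
sd(X) = |-3|·117.012 = 351.036.

sd(X) = 351.036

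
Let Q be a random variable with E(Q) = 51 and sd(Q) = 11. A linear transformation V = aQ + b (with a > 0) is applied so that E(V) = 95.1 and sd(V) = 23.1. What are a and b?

sd(V) = a·sd(Q) (a > 0), so a = 23.1/11 = 2.1.
E(V) = a·E(Q) + b, so b = 95.1 − 2.1·51 = -12.

a = 2.1, b = -12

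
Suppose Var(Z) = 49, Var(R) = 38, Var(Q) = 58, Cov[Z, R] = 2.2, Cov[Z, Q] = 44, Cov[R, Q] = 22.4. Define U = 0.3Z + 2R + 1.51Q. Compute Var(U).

Var(U) = a²·Var(Z) + b²·Var(R) + c²·Var(Q) + 2ab·Cov[Z, R] + 2ac·Cov[Z, Q] + 2bc·Cov[R, Q], with a = 0.3, b = 2, c = 1.51.
= 4.41 + 152 + 132.2458 + 2.64 + 39.864 + 135.296
= 466.4558.

Var(U) = 466.4558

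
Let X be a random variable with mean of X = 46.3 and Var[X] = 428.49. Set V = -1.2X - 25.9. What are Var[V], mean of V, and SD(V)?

Var[V] = 617.0256, mean of V = -81.46, SD(V) = 24.84

V = -1.2X - 25.9 is linear with a = -1.2, b = -25.9.
Var[V] = a²·Var[X] = (-1.2)²·428.49 = 617.0256 (the additive constant -25.9 does not affect variance).
mean of V = a·mean of X + b = (-1.2)·46.3 + (-25.9) = -81.46.
SD(X) = √428.49 = 20.7.
SD(V) = |a|·SD(X) = |-1.2|·20.7 = 24.84.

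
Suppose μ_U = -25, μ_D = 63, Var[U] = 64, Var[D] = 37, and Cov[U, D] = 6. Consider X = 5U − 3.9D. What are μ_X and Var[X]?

μ_X = -370.7, Var[X] = 1928.77

μ_X = 5·μ_U + (-3.9)·μ_D = 5·(-25) + (-3.9)·63 = -370.7.
Var[X] = a²·Var[U] + b²·Var[D] + 2ab·Cov[U, D] with a = 5, b = -3.9.
= 5²·64 + (-3.9)²·37 + 2·5·(-3.9)·6
= 1600 + 562.77 + (-234) = 1928.77.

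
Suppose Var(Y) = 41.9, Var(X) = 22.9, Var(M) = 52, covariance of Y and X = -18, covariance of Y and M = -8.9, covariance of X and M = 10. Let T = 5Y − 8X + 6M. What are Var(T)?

Var(T) = a²·Var(Y) + b²·Var(X) + c²·Var(M) + 2ab·covariance of Y and X + 2ac·covariance of Y and M + 2bc·covariance of X and M, with a = 5, b = -8, c = 6.
= 1047.5 + 1465.6 + 1872 + 1440 + (-534) + (-960)
= 4331.1.

Var(T) = 4331.1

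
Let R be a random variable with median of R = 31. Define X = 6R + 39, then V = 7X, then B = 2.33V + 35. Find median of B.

median of B = 3704.75

median of X = 6·31 + 39 = 225.
median of V = 7·225 = 1575.
median of B = 2.33·1575 + 35 = 3704.75.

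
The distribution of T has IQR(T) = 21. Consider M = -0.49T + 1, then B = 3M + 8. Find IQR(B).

IQR(M) = |-0.49|·21 = 10.29.
IQR(B) = |3|·10.29 = 30.87.

IQR(B) = 30.87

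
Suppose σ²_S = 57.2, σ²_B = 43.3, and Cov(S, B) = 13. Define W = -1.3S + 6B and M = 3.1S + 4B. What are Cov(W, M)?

Cov(W, M) = 982.884

By bilinearity, Cov(W, M) = ac·σ²_S + bd·σ²_B + (ad+bc)·Cov(S, B), with a=-1.3, b=6, c=3.1, d=4.
ac·σ²_S = (-1.3)·3.1·57.2 = -230.516
bd·σ²_B = 6·4·43.3 = 1039.2
(ad+bc)·Cov(S, B) = (13.4)·13 = 174.2
Cov(W, M) = -230.516 + 1039.2 + 174.2 = 982.884.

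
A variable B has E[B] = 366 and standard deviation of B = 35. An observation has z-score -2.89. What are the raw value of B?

B = E[B] + z·standard deviation of B = 366 + (-2.89)·35 = 264.85.

B = 264.85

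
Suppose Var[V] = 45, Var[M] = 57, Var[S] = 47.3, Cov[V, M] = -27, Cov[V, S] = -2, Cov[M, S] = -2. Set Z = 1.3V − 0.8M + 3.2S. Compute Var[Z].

Var[Z] = 646.642

Var[Z] = a²·Var[V] + b²·Var[M] + c²·Var[S] + 2ab·Cov[V, M] + 2ac·Cov[V, S] + 2bc·Cov[M, S], with a = 1.3, b = -0.8, c = 3.2.
= 76.05 + 36.48 + 484.352 + 56.16 + (-16.64) + 10.24
= 646.642.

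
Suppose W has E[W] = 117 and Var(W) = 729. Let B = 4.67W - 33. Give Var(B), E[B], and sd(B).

B = 4.67W - 33 is linear with a = 4.67, b = -33.
Var(B) = a²·Var(W) = 4.67²·729 = 15898.6881 (the additive constant -33 does not affect variance).
E[B] = a·E[W] + b = 4.67·117 + (-33) = 513.39.
sd(W) = √729 = 27.
sd(B) = |a|·sd(W) = |4.67|·27 = 126.09.

Var(B) = 15898.6881, E[B] = 513.39, sd(B) = 126.09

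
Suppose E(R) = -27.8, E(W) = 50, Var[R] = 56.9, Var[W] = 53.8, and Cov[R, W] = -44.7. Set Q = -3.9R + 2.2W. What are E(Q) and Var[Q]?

E(Q) = 218.42, Var[Q] = 1892.893

E(Q) = (-3.9)·E(R) + 2.2·E(W) = (-3.9)·(-27.8) + 2.2·50 = 218.42.
Var[Q] = a²·Var[R] + b²·Var[W] + 2ab·Cov[R, W] with a = -3.9, b = 2.2.
= (-3.9)²·56.9 + 2.2²·53.8 + 2·(-3.9)·2.2·(-44.7)
= 865.449 + 260.392 + 767.052 = 1892.893.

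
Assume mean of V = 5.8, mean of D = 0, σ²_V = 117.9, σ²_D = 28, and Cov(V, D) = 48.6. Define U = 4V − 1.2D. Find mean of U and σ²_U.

mean of U = 4·mean of V + (-1.2)·mean of D = 4·5.8 + (-1.2)·0 = 23.2.
σ²_U = a²·σ²_V + b²·σ²_D + 2ab·Cov(V, D) with a = 4, b = -1.2.
= 4²·117.9 + (-1.2)²·28 + 2·4·(-1.2)·48.6
= 1886.4 + 40.32 + (-466.56) = 1460.16.

mean of U = 23.2, σ²_U = 1460.16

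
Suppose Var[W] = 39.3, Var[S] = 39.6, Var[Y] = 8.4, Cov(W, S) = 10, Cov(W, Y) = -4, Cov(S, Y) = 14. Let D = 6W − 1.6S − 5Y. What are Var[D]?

Var[D] = 1998.176

Var[D] = a²·Var[W] + b²·Var[S] + c²·Var[Y] + 2ab·Cov(W, S) + 2ac·Cov(W, Y) + 2bc·Cov(S, Y), with a = 6, b = -1.6, c = -5.
= 1414.8 + 101.376 + 210 + (-192) + 240 + 224
= 1998.176.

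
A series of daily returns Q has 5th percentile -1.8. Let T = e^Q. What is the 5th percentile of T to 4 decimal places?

5th percentile of T = 0.1653

e^Q is increasing, so P_{5}(T) = g(P_{5}(Q)) ≈ 0.1653.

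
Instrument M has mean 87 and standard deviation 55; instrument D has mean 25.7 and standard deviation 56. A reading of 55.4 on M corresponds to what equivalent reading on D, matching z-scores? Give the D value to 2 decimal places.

z = (55.4 − 87)/55 ≈ -0.5745.
D = 25.7 + z·56 = 25.7 + (55.4 − 87)·56/55 ≈ -6.47.

D = -6.47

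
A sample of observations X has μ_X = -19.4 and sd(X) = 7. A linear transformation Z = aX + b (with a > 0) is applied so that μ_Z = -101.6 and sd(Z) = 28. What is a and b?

a = 4, b = -24

sd(Z) = a·sd(X) (a > 0), so a = 28/7 = 4.
μ_Z = a·μ_X + b, so b = -101.6 − 4·(-19.4) = -24.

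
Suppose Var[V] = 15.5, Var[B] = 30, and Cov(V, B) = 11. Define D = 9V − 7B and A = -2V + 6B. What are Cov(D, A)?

Cov(D, A) = -791

By bilinearity, Cov(D, A) = ac·Var[V] + bd·Var[B] + (ad+bc)·Cov(V, B), with a=9, b=-7, c=-2, d=6.
ac·Var[V] = 9·(-2)·15.5 = -279
bd·Var[B] = (-7)·6·30 = -1260
(ad+bc)·Cov(V, B) = (68)·11 = 748
Cov(D, A) = -279 + (-1260) + 748 = -791.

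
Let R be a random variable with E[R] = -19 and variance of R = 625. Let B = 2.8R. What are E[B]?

B = 2.8R is linear with a = 2.8, b = 0.
E[B] = a·E[R] + b = 2.8·(-19) = -53.2.

E[B] = -53.2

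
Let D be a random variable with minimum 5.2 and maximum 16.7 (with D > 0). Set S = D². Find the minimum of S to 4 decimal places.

D² is increasing on this domain, so min(S) comes from min(D) = 5.2: min(S) = square(5.2) = 27.04.

min(S) = 27.04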